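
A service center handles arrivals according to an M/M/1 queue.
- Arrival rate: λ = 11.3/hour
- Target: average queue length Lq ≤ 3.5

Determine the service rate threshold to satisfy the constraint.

For M/M/1: Lq = λ²/(μ(μ-λ))
Need Lq ≤ 3.5, i.e. μ(μ-λ) ≥ λ²/3.5
μ² - 11.3μ - 127.69/3.5 ≥ 0  →  μ² - 11.3μ - 36.48286 ≥ 0
Quadratic formula (positive root): μ = [λ + √(λ² + 4×36.48286)]/2
Discriminant: 127.69 + 4×36.48286 = 273.6214, √273.6214 = 16.54151
μ ≥ (11.3 + 16.54151)/2 = 13.9208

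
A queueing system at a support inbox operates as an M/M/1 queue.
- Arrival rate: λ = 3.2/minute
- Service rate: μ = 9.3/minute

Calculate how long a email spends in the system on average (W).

First, compute utilization: ρ = λ/μ = 3.2/9.3 = 0.3441
For M/M/1: W = 1/(μ-λ)
W = 1/(9.3-3.2) = 1/6.10
W = 0.1639 minutes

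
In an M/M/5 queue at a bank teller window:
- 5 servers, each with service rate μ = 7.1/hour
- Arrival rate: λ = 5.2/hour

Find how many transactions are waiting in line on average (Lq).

Traffic intensity: ρ = λ/(cμ) = 5.2/(5×7.1) = 0.1465
Since ρ = 0.1465 < 1, system is stable.
Offered load a = λ/μ = cρ = 5.2/7.1 = 0.7324
P₀ = [ Σₙ₌₀^4 aⁿ/n! + a^5/(5!(1-ρ)) ]⁻¹
Σ = a^0/0! + a^1/1! + a^2/2! + a^3/3! + a^4/4! = 1.0000 + 0.7324 + 0.2682 + 0.06548 + 0.01199 = 2.0781
a^5/(5!(1-ρ)) = 0.2107/(120 × 0.8535) = 0.002057
P₀ = 1/(2.0781 + 0.002057) = 0.4807
Lq = P₀·a^5·ρ / (5!(1-ρ)²) = 0.4807 × 0.2107 × 0.1465 / (120 × 0.7285) = 0.0001697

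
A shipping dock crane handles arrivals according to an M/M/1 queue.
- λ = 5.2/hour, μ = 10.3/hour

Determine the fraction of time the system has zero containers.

ρ = λ/μ = 5.2/10.3 = 0.5049
P(0) = 1 - ρ = 1 - 0.5049 = 0.4951
The server is idle 49.51% of the time.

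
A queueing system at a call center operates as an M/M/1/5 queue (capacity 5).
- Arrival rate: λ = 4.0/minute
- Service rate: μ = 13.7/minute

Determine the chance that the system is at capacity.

ρ = λ/μ = 4.0/13.7 = 0.29197
P₀ = (1-ρ)/(1-ρ^(K+1)) = (1-0.29197)/(1-0.29197^6) = 0.70803/0.99938 = 0.7085
P_K = P₀×ρ^K = 0.7085 × 0.29197^5 = 0.7085 × 0.002122 = 0.001503
Blocking probability = 0.15%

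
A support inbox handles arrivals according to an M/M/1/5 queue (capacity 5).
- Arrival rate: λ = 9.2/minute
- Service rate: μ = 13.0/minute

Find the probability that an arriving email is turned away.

ρ = λ/μ = 9.2/13.0 = 0.70769
P₀ = (1-ρ)/(1-ρ^(K+1)) = (1-0.70769)/(1-0.70769^6) = 0.2923/0.8744 = 0.3343
P_K = P₀×ρ^K = 0.3343 × 0.70769^5 = 0.3343 × 0.1775 = 0.05934
Blocking probability = 5.93%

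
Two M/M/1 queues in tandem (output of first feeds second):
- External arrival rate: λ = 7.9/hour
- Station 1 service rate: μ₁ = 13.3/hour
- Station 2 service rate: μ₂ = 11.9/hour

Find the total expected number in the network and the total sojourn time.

By Jackson's theorem, each station behaves as independent M/M/1.
Station 1: ρ₁ = 7.9/13.3 = 0.5940, L₁ = ρ₁/(1-ρ₁) = λ/(μ₁-λ) = 7.9/5.40 = 1.4630
Station 2: ρ₂ = 7.9/11.9 = 0.6639, L₂ = ρ₂/(1-ρ₂) = λ/(μ₂-λ) = 7.9/4.00 = 1.9750
Total: L = L₁ + L₂ = 1.4630 + 1.9750 = 3.4380
W = L/λ = 3.4380/7.9 = 0.4352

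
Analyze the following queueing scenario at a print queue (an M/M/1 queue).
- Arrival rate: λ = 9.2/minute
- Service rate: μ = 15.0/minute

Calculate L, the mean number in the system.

ρ = λ/μ = 9.2/15.0 = 0.6133
For M/M/1: L = λ/(μ-λ)
L = 9.2/(15.0-9.2) = 9.2/5.80
L = 1.5862 jobs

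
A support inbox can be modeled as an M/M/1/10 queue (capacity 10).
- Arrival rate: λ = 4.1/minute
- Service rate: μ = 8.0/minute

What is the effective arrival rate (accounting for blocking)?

ρ = λ/μ = 4.1/8.0 = 0.5125
P₀ = (1-ρ)/(1-ρ^(K+1)) = (1-0.5125)/(1-0.5125^11) = 0.4875/0.9994 = 0.4878
P_K = P₀×ρ^K = 0.4878 × 0.5125^10 = 0.4878 × 0.001250 = 0.0006098
λ_eff = λ(1-P_K) = 4.1 × (1 - 0.0006098) = 4.1 × 0.9994 = 4.0975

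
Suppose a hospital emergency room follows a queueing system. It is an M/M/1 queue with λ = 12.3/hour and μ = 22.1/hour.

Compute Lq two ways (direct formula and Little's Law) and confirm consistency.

Method 1 (direct): Lq = λ²/(μ(μ-λ)) = 151.29/(22.1 × 9.80) = 0.6985

Method 2 (Little's Law):
W = 1/(μ-λ) = 1/9.80 = 0.10204
Wq = W - 1/μ = 0.10204 - 0.045249 = 0.05679
Lq = λWq = 12.3 × 0.05679 = 0.6985 ✔ (matches Method 1)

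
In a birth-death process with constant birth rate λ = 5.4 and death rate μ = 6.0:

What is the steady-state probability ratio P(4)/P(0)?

For constant rates: P(n)/P(0) = (λ/μ)^n
P(4)/P(0) = (5.4/6.0)^4 = 0.9000^4 = 0.6561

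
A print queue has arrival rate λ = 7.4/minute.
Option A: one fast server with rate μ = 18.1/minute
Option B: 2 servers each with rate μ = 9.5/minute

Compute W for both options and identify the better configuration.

Option A: single server μ = 18.1 (M/M/1)
  ρ_A = 7.4/18.1 = 0.4088
  W_A = 1/(μ-λ) = 1/(18.1-7.4) = 1/10.70 = 0.09346

Option B: 2 servers μ = 9.5 (M/M/2)
  ρ_B = λ/(cμ) = 7.4/(2×9.5) = 0.3895
  Offered load a = λ/μ = cρ = 7.4/9.5 = 0.7789
  P₀ = [ Σₙ₌₀^1 aⁿ/n! + a^2/(2!(1-ρ)) ]⁻¹
  Σ = a^0/0! + a^1/1! = 1.0000 + 0.7789 = 1.7789
  a^2/(2!(1-ρ)) = 0.60676/(2 × 0.61053) = 0.4969
  P₀ = 1/(1.7789 + 0.4969) = 0.4394
  Lq = P₀·a^2·ρ / (2!(1-ρ)²) = 0.4394 × 0.6068 × 0.3895 / (2 × 0.3727) = 0.1393
  Wq_B = Lq/λ = 0.1393/7.4 = 0.01882
  W_B = Wq_B + 1/μ = 0.01882 + 0.1053 = 0.1241

Since W_A = 0.09346 < W_B = 0.1241, Option A (single fast server) has the shorter time in system.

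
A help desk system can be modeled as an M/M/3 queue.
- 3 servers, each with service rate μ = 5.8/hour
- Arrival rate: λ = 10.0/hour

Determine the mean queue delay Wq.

Traffic intensity: ρ = λ/(cμ) = 10.0/(3×5.8) = 0.5747
Since ρ = 0.5747 < 1, system is stable.
Offered load a = λ/μ = cρ = 10.0/5.8 = 1.7241
P₀ = [ Σₙ₌₀^2 aⁿ/n! + a^3/(3!(1-ρ)) ]⁻¹
Σ = a^0/0! + a^1/1! + a^2/2! = 1.00000 + 1.72414 + 1.48633 = 4.2105
a^3/(3!(1-ρ)) = 5.1253/(6 × 0.4253) = 2.0085
P₀ = 1/(4.2105 + 2.0085) = 0.1608
Lq = P₀·a^3·ρ / (3!(1-ρ)²) = 0.1608 × 5.1253 × 0.5747 / (6 × 0.1809) = 0.4364
Wq = Lq/λ = 0.4364/10.0 = 0.04364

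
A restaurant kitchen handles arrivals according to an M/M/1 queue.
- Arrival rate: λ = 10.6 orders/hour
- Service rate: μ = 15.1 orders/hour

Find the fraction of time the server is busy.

Server utilization: ρ = λ/μ
ρ = 10.6/15.1 = 0.7020
The server is busy 70.20% of the time.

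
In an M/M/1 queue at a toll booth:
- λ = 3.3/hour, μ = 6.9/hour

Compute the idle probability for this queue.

ρ = λ/μ = 3.3/6.9 = 0.4783
P(0) = 1 - ρ = 1 - 0.4783 = 0.5217
The server is idle 52.17% of the time.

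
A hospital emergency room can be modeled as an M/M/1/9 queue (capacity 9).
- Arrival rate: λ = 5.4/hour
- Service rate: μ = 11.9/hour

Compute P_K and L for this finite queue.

ρ = λ/μ = 5.4/11.9 = 0.45378
P₀ = (1-ρ)/(1-ρ^(K+1)) = (1-0.45378)/(1-0.45378^10) = 0.5462/0.9996 = 0.5464
P_K = P₀×ρ^K = 0.5464 × 0.45378^9 = 0.5464 × 0.0008158 = 0.0004458
Blocking probability P_9 = 0.0004458 (0.04458%)
L = ρ[1 - (K+1)ρ^K + Kρ^(K+1)] / [(1-ρ)(1-ρ^(K+1))]
L = 0.45378 × (1 - 10×0.0008158 + 9×0.0003702) / ((1 - 0.45378) × (1 - 0.0003702)) = 0.8271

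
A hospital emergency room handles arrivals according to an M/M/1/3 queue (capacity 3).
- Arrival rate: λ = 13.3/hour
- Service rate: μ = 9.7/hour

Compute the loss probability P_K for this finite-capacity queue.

ρ = λ/μ = 13.3/9.7 = 1.3711
P₀ = (1-ρ)/(1-ρ^(K+1)) = (1-1.3711)/(1-1.3711^4) = -0.3711/-2.5341 = 0.1464
P_K = P₀×ρ^K = 0.14644 × 1.3711^3 = 0.14644 × 2.5776 = 0.3775
Blocking probability = 37.75%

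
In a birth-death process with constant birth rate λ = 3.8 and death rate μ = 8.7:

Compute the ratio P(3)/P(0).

For constant rates: P(n)/P(0) = (λ/μ)^n
P(3)/P(0) = (3.8/8.7)^3 = 0.43678^3 = 0.08333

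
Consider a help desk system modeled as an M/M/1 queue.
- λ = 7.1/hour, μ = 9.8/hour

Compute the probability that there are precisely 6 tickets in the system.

ρ = λ/μ = 7.1/9.8 = 0.7245
P(n) = (1-ρ)ρⁿ
P(6) = (1-0.7245) × 0.7245^6
P(6) = 0.2755 × 0.1446
P(6) = 0.03984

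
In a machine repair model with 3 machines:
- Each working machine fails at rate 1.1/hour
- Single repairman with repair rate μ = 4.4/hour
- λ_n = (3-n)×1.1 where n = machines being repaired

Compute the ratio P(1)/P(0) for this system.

P(1)/P(0) = ∏_{i=0}^{1-1} λ_i/μ_{i+1}
= (3-0)×1.1/4.4
= 0.7500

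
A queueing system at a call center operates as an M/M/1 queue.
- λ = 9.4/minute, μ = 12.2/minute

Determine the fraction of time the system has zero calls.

ρ = λ/μ = 9.4/12.2 = 0.7705
P(0) = 1 - ρ = 1 - 0.7705 = 0.2295
The server is idle 22.95% of the time.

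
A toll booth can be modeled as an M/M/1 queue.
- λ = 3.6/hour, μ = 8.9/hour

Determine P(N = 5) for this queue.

ρ = λ/μ = 3.6/8.9 = 0.40449
P(n) = (1-ρ)ρⁿ
P(5) = (1-0.40449) × 0.40449^5
P(5) = 0.59551 × 0.010828
P(5) = 0.006448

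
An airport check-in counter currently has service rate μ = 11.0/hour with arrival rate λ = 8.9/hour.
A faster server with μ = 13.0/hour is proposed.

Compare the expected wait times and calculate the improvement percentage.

System 1: ρ₁ = 8.9/11.0 = 0.8091, W₁ = 1/(11.0-8.9) = 0.4762
System 2: ρ₂ = 8.9/13.0 = 0.6846, W₂ = 1/(13.0-8.9) = 0.2439
Improvement: (W₁-W₂)/W₁ = (0.4762-0.2439)/0.4762 = 48.78%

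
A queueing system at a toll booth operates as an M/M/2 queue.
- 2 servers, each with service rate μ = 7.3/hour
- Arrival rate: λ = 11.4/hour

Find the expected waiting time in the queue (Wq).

Traffic intensity: ρ = λ/(cμ) = 11.4/(2×7.3) = 0.7808
Since ρ = 0.7808 < 1, system is stable.
Offered load a = λ/μ = cρ = 11.4/7.3 = 1.5616
P₀ = [ Σₙ₌₀^1 aⁿ/n! + a^2/(2!(1-ρ)) ]⁻¹
Σ = a^0/0! + a^1/1! = 1.0000 + 1.5616 = 2.5616
a^2/(2!(1-ρ)) = 2.43873/(2 × 0.219178) = 5.5634
P₀ = 1/(2.5616 + 5.5634) = 0.1231
Lq = P₀·a^2·ρ / (2!(1-ρ)²) = 0.12308 × 2.4387 × 0.78082 / (2 × 0.048039) = 2.4393
Wq = Lq/λ = 2.4393/11.4 = 0.2140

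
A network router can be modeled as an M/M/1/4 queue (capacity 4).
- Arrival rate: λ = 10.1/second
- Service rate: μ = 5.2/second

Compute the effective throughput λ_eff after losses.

ρ = λ/μ = 10.1/5.2 = 1.9423
P₀ = (1-ρ)/(1-ρ^(K+1)) = (1-1.9423)/(1-1.9423^5) = -0.9423/-26.6428 = 0.03537
P_K = P₀×ρ^K = 0.03537 × 1.9423^4 = 0.03537 × 14.2320 = 0.5034
λ_eff = λ(1-P_K) = 10.1 × (1 - 0.50336) = 10.1 × 0.49664 = 5.0161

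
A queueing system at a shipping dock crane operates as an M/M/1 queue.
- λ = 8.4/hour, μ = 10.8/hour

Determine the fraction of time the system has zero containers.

ρ = λ/μ = 8.4/10.8 = 0.7778
P(0) = 1 - ρ = 1 - 0.7778 = 0.2222
The server is idle 22.22% of the time.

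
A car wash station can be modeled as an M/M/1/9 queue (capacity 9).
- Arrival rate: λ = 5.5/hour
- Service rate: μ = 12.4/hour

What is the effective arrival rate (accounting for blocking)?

ρ = λ/μ = 5.5/12.4 = 0.443548
P₀ = (1-ρ)/(1-ρ^(K+1)) = (1-0.443548)/(1-0.443548^10) = 0.55645/0.99971 = 0.5566
P_K = P₀×ρ^K = 0.556616 × 0.443548^9 = 0.556616 × 0.000664455 = 0.0003698
λ_eff = λ(1-P_K) = 5.5 × (1 - 0.0003698) = 5.5 × 0.99963 = 5.4980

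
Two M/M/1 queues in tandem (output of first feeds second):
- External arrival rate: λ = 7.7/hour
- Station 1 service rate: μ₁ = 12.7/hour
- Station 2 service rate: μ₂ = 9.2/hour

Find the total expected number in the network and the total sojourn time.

By Jackson's theorem, each station behaves as independent M/M/1.
Station 1: ρ₁ = 7.7/12.7 = 0.6063, L₁ = ρ₁/(1-ρ₁) = λ/(μ₁-λ) = 7.7/5.00 = 1.5400
Station 2: ρ₂ = 7.7/9.2 = 0.8370, L₂ = ρ₂/(1-ρ₂) = λ/(μ₂-λ) = 7.7/1.50 = 5.1333
Total: L = L₁ + L₂ = 1.5400 + 5.1333 = 6.6733
W = L/λ = 6.6733/7.7 = 0.8667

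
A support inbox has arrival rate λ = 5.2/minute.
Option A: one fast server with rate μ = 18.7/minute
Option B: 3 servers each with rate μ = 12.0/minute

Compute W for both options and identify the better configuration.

Option A: single server μ = 18.7 (M/M/1)
  ρ_A = 5.2/18.7 = 0.2781
  W_A = 1/(μ-λ) = 1/(18.7-5.2) = 1/13.50 = 0.07407

Option B: 3 servers μ = 12.0 (M/M/3)
  ρ_B = λ/(cμ) = 5.2/(3×12.0) = 0.1444
  Offered load a = λ/μ = cρ = 5.2/12.0 = 0.4333
  P₀ = [ Σₙ₌₀^2 aⁿ/n! + a^3/(3!(1-ρ)) ]⁻¹
  Σ = a^0/0! + a^1/1! + a^2/2! = 1.0000 + 0.4333 + 0.09389 = 1.5272
  a^3/(3!(1-ρ)) = 0.08137/(6 × 0.8556) = 0.01585
  P₀ = 1/(1.5272 + 0.01585) = 0.6481
  Lq = P₀·a^3·ρ / (3!(1-ρ)²) = 0.6481 × 0.08137 × 0.1444 / (6 × 0.7320) = 0.001734
  Wq_B = Lq/λ = 0.001734334/5.2 = 0.00033353
  W_B = Wq_B + 1/μ = 0.00033353 + 0.083333 = 0.08367

Since W_A = 0.07407 < W_B = 0.08367, Option A (single fast server) has the shorter time in system.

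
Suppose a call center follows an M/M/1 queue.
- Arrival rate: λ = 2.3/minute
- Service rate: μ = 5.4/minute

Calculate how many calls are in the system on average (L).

ρ = λ/μ = 2.3/5.4 = 0.4259
For M/M/1: L = λ/(μ-λ)
L = 2.3/(5.4-2.3) = 2.3/3.10
L = 0.7419 calls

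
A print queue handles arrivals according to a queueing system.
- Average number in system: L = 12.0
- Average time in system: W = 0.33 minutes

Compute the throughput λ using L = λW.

Little's Law: L = λW, so λ = L/W
λ = 12.0/0.33 = 36.3636 jobs/minute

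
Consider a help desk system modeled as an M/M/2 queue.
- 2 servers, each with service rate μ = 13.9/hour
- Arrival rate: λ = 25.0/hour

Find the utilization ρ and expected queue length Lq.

Traffic intensity: ρ = λ/(cμ) = 25.0/(2×13.9) = 0.8993
Since ρ = 0.8993 < 1, system is stable.
Offered load a = λ/μ = cρ = 25.0/13.9 = 1.7986
P₀ = [ Σₙ₌₀^1 aⁿ/n! + a^2/(2!(1-ρ)) ]⁻¹
Σ = a^0/0! + a^1/1! = 1.0000 + 1.7986 = 2.7986
a^2/(2!(1-ρ)) = 3.23482/(2 × 0.100719) = 16.0586
P₀ = 1/(2.7986 + 16.0586) = 0.05303
Lq = P₀·a^2·ρ / (2!(1-ρ)²) = 0.0530303 × 3.23482 × 0.899281 / (2 × 0.0101444) = 7.6035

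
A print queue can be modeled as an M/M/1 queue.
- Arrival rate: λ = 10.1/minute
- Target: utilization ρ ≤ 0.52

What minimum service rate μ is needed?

ρ = λ/μ, so μ = λ/ρ
μ ≥ 10.1/0.52 = 19.4231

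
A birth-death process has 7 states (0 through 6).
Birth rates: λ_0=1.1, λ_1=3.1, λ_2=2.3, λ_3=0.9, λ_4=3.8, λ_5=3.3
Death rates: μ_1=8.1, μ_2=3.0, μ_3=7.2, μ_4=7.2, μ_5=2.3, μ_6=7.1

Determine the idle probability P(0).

Ratios P(n)/P(0) = (λ₀···λₙ₋₁)/(μ₁···μₙ):
P(1)/P(0) = (1.1)/(8.1) = 0.1358
P(2)/P(0) = (1.1×3.1)/(8.1×3.0) = 0.1403
P(3)/P(0) = (1.1×3.1×2.3)/(8.1×3.0×7.2) = 0.04483
P(4)/P(0) = (1.1×3.1×2.3×0.9)/(8.1×3.0×7.2×7.2) = 0.005603
P(5)/P(0) = (1.1×3.1×2.3×0.9×3.8)/(8.1×3.0×7.2×7.2×2.3) = 0.009258
P(6)/P(0) = (1.1×3.1×2.3×0.9×3.8×3.3)/(8.1×3.0×7.2×7.2×2.3×7.1) = 0.004303

Normalization: ∑ P(n) = 1
P(0) × (1.0000 + 0.1358 + 0.1403 + 0.04483 + 0.005603 + 0.009258 + 0.004303) = 1
P(0) × 1.3401 = 1
P(0) = 1/1.3401 = 0.7462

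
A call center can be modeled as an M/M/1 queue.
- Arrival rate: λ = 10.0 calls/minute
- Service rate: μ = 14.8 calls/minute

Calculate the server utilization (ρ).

Server utilization: ρ = λ/μ
ρ = 10.0/14.8 = 0.6757
The server is busy 67.57% of the time.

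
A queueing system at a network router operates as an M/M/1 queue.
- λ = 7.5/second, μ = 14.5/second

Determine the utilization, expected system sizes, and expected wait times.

Step 1: ρ = λ/μ = 7.5/14.5 = 0.5172
Step 2: L = λ/(μ-λ) = 7.5/7.00 = 1.0714
Step 3: Lq = λ²/(μ(μ-λ)) = 56.25/(14.5×7.00) = 0.5542
Step 4: W = 1/(μ-λ) = 1/7.00 = 0.142857
Step 5: Wq = λ/(μ(μ-λ)) = 7.5/(14.5×7.00) = 0.07389
Step 6: P(0) = 1-ρ = 0.4828
Verify: L = λW = 7.5×0.142857 = 1.0714 ✔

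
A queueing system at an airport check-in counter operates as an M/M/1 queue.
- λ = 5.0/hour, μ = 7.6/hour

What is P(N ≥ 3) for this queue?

ρ = λ/μ = 5.0/7.6 = 0.6579
P(N ≥ n) = ρⁿ
P(N ≥ 3) = 0.6579^3
P(N ≥ 3) = 0.2848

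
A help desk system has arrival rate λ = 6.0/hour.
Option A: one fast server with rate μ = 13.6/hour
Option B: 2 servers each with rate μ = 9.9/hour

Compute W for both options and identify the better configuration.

Option A: single server μ = 13.6 (M/M/1)
  ρ_A = 6.0/13.6 = 0.4412
  W_A = 1/(μ-λ) = 1/(13.6-6.0) = 1/7.60 = 0.1316

Option B: 2 servers μ = 9.9 (M/M/2)
  ρ_B = λ/(cμ) = 6.0/(2×9.9) = 0.3030
  Offered load a = λ/μ = cρ = 6.0/9.9 = 0.6061
  P₀ = [ Σₙ₌₀^1 aⁿ/n! + a^2/(2!(1-ρ)) ]⁻¹
  Σ = a^0/0! + a^1/1! = 1.0000 + 0.6061 = 1.6061
  a^2/(2!(1-ρ)) = 0.3673/(2 × 0.6970) = 0.2635
  P₀ = 1/(1.6061 + 0.2635) = 0.5349
  Lq = P₀·a^2·ρ / (2!(1-ρ)²) = 0.53488 × 0.36731 × 0.30303 / (2 × 0.48577) = 0.06128
  Wq_B = Lq/λ = 0.06128/6.0 = 0.01021
  W_B = Wq_B + 1/μ = 0.01021 + 0.1010 = 0.1112

Since W_B = 0.1112 < W_A = 0.1316, Option B (multiple servers) has the shorter time in system.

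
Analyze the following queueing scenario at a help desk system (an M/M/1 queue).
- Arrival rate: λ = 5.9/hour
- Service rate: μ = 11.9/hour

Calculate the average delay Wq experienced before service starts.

First, compute utilization: ρ = λ/μ = 5.9/11.9 = 0.4958
For M/M/1: Wq = λ/(μ(μ-λ))
Wq = 5.9/(11.9 × (11.9-5.9))
Wq = 5.9/(11.9 × 6.00)
Wq = 0.08263 hours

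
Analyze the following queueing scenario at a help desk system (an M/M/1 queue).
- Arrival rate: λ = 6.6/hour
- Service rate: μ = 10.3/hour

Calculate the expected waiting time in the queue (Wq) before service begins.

First, compute utilization: ρ = λ/μ = 6.6/10.3 = 0.6408
For M/M/1: Wq = λ/(μ(μ-λ))
Wq = 6.6/(10.3 × (10.3-6.6))
Wq = 6.6/(10.3 × 3.70)
Wq = 0.1732 hours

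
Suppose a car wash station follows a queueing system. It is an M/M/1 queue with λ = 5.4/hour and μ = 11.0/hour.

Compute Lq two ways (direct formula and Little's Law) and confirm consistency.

Method 1 (direct): Lq = λ²/(μ(μ-λ)) = 29.16/(11.0 × 5.60) = 0.4734

Method 2 (Little's Law):
W = 1/(μ-λ) = 1/5.60 = 0.17857
Wq = W - 1/μ = 0.17857 - 0.090909 = 0.08766
Lq = λWq = 5.4 × 0.08766 = 0.4734 ✔ (matches Method 1)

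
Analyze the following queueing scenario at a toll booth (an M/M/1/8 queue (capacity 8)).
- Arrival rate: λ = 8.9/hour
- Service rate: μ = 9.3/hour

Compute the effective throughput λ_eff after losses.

ρ = λ/μ = 8.9/9.3 = 0.95699
P₀ = (1-ρ)/(1-ρ^(K+1)) = (1-0.95699)/(1-0.95699^9) = 0.04301/0.3268 = 0.1316
P_K = P₀×ρ^K = 0.131624 × 0.95699^8 = 0.131624 × 0.703492 = 0.09260
λ_eff = λ(1-P_K) = 8.9 × (1 - 0.09260) = 8.9 × 0.9074 = 8.0759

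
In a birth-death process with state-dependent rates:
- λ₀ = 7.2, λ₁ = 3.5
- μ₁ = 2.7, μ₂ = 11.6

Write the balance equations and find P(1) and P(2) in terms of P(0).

Balance equations:
State 0: λ₀P₀ = μ₁P₁ → P₁ = (λ₀/μ₁)P₀ = (7.2/2.7)P₀ = 2.6667P₀
State 1: P₂ = (λ₀λ₁)/(μ₁μ₂)P₀ = (7.2×3.5)/(2.7×11.6)P₀ = 0.8046P₀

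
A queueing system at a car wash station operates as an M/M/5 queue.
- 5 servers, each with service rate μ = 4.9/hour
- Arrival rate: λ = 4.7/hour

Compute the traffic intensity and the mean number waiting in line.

Traffic intensity: ρ = λ/(cμ) = 4.7/(5×4.9) = 0.1918
Since ρ = 0.1918 < 1, system is stable.
Offered load a = λ/μ = cρ = 4.7/4.9 = 0.9592
P₀ = [ Σₙ₌₀^4 aⁿ/n! + a^5/(5!(1-ρ)) ]⁻¹
Σ = a^0/0! + a^1/1! + a^2/2! + a^3/3! + a^4/4! = 1.0000 + 0.95918 + 0.46002 + 0.14708 + 0.035269 = 2.6015
a^5/(5!(1-ρ)) = 0.81191/(120 × 0.80816) = 0.008372
P₀ = 1/(2.6015 + 0.008372) = 0.3832
Lq = P₀·a^5·ρ / (5!(1-ρ)²) = 0.3832 × 0.8119 × 0.1918 / (120 × 0.6531) = 0.0007614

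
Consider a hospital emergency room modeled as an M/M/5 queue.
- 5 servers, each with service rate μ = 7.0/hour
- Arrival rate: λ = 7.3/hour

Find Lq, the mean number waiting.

Traffic intensity: ρ = λ/(cμ) = 7.3/(5×7.0) = 0.2086
Since ρ = 0.2086 < 1, system is stable.
Offered load a = λ/μ = cρ = 7.3/7.0 = 1.0429
P₀ = [ Σₙ₌₀^4 aⁿ/n! + a^5/(5!(1-ρ)) ]⁻¹
Σ = a^0/0! + a^1/1! + a^2/2! + a^3/3! + a^4/4! = 1.00000 + 1.04286 + 0.543776 + 0.189027 + 0.0492820 = 2.8249
a^5/(5!(1-ρ)) = 1.2335/(120 × 0.7914) = 0.01299
P₀ = 1/(2.8249 + 0.01299) = 0.3524
Lq = P₀·a^5·ρ / (5!(1-ρ)²) = 0.3524 × 1.2335 × 0.2086 / (120 × 0.6264) = 0.001206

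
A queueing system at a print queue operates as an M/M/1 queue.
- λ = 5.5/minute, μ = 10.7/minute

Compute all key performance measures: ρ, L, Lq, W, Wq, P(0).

Step 1: ρ = λ/μ = 5.5/10.7 = 0.5140
Step 2: L = λ/(μ-λ) = 5.5/5.20 = 1.0577
Step 3: Lq = λ²/(μ(μ-λ)) = 30.25/(10.7×5.20) = 0.5437
Step 4: W = 1/(μ-λ) = 1/5.20 = 0.19231
Step 5: Wq = λ/(μ(μ-λ)) = 5.5/(10.7×5.20) = 0.09885
Step 6: P(0) = 1-ρ = 0.4860
Verify: L = λW = 5.5×0.19231 = 1.0577 ✔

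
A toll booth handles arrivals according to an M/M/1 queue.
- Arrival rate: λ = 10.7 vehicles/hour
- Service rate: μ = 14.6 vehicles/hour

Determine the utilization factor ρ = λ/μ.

Server utilization: ρ = λ/μ
ρ = 10.7/14.6 = 0.7329
The server is busy 73.29% of the time.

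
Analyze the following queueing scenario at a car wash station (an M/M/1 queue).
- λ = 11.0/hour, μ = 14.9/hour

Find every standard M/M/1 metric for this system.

Step 1: ρ = λ/μ = 11.0/14.9 = 0.7383
Step 2: L = λ/(μ-λ) = 11.0/3.90 = 2.8205
Step 3: Lq = λ²/(μ(μ-λ)) = 121.00/(14.9×3.90) = 2.0823
Step 4: W = 1/(μ-λ) = 1/3.90 = 0.25641
Step 5: Wq = λ/(μ(μ-λ)) = 11.0/(14.9×3.90) = 0.1893
Step 6: P(0) = 1-ρ = 0.2617
Verify: L = λW = 11.0×0.25641 = 2.8205 ✔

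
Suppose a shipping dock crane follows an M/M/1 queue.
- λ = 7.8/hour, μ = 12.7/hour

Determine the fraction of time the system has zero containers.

ρ = λ/μ = 7.8/12.7 = 0.6142
P(0) = 1 - ρ = 1 - 0.6142 = 0.3858
The server is idle 38.58% of the time.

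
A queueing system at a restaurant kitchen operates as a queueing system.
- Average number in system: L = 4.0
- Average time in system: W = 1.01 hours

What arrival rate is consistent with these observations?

Little's Law: L = λW, so λ = L/W
λ = 4.0/1.01 = 3.9604 orders/hour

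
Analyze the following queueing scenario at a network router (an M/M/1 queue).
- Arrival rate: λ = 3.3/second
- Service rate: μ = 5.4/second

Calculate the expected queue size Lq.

ρ = λ/μ = 3.3/5.4 = 0.6111
For M/M/1: Lq = λ²/(μ(μ-λ))
Lq = 10.89/(5.4 × 2.10)
Lq = 0.9603 packets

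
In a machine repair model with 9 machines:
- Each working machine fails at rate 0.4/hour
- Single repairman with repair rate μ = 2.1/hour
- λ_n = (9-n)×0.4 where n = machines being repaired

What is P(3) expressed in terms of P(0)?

P(3)/P(0) = ∏_{i=0}^{3-1} λ_i/μ_{i+1}
= (9-0)×0.4/2.1 × (9-1)×0.4/2.1 × (9-2)×0.4/2.1
= 3.4830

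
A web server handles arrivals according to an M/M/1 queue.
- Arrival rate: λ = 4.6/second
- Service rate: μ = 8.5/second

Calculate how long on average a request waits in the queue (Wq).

First, compute utilization: ρ = λ/μ = 4.6/8.5 = 0.5412
For M/M/1: Wq = λ/(μ(μ-λ))
Wq = 4.6/(8.5 × (8.5-4.6))
Wq = 4.6/(8.5 × 3.90)
Wq = 0.1388 seconds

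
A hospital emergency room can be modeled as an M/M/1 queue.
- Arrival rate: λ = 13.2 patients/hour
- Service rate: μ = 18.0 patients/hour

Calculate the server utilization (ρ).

Server utilization: ρ = λ/μ
ρ = 13.2/18.0 = 0.7333
The server is busy 73.33% of the time.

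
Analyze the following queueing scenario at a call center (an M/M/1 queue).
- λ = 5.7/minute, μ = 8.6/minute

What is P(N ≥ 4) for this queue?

ρ = λ/μ = 5.7/8.6 = 0.6628
P(N ≥ n) = ρⁿ
P(N ≥ 4) = 0.6628^4
P(N ≥ 4) = 0.1930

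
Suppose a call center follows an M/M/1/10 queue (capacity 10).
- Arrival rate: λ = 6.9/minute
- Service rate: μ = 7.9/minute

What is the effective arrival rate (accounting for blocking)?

ρ = λ/μ = 6.9/7.9 = 0.87342
P₀ = (1-ρ)/(1-ρ^(K+1)) = (1-0.87342)/(1-0.87342^11) = 0.1266/0.7743 = 0.1635
P_K = P₀×ρ^K = 0.16347 × 0.87342^10 = 0.16347 × 0.25836 = 0.04223
λ_eff = λ(1-P_K) = 6.9 × (1 - 0.04223) = 6.9 × 0.95777 = 6.6086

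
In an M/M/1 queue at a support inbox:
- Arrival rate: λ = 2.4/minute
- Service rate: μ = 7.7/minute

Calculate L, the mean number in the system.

ρ = λ/μ = 2.4/7.7 = 0.3117
For M/M/1: L = λ/(μ-λ)
L = 2.4/(7.7-2.4) = 2.4/5.30
L = 0.4528 emails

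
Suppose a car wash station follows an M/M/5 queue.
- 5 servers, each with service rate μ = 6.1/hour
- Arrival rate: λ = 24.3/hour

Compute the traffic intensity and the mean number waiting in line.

Traffic intensity: ρ = λ/(cμ) = 24.3/(5×6.1) = 0.7967
Since ρ = 0.7967 < 1, system is stable.
Offered load a = λ/μ = cρ = 24.3/6.1 = 3.9836
P₀ = [ Σₙ₌₀^4 aⁿ/n! + a^5/(5!(1-ρ)) ]⁻¹
Σ = a^0/0! + a^1/1! + a^2/2! + a^3/3! + a^4/4! = 1.000000 + 3.983607 + 7.934561 + 10.53606 + 10.49288 = 33.9471
a^5/(5!(1-ρ)) = 1003.1877/(120 × 0.2032787) = 41.1253
P₀ = 1/(33.9471 + 41.1253) = 0.01332
Lq = P₀·a^5·ρ / (5!(1-ρ)²) = 0.0133205 × 1003.1877 × 0.796721 / (120 × 0.0413222) = 2.1471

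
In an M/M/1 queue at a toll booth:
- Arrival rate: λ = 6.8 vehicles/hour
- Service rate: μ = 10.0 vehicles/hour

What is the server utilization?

Server utilization: ρ = λ/μ
ρ = 6.8/10.0 = 0.6800
The server is busy 68.00% of the time.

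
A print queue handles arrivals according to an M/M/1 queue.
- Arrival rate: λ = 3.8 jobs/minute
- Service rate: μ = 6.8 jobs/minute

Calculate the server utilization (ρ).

Server utilization: ρ = λ/μ
ρ = 3.8/6.8 = 0.5588
The server is busy 55.88% of the time.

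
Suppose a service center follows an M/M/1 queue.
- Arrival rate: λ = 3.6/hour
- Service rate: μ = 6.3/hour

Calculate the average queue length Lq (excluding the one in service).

ρ = λ/μ = 3.6/6.3 = 0.5714
For M/M/1: Lq = λ²/(μ(μ-λ))
Lq = 12.96/(6.3 × 2.70)
Lq = 0.7619 customers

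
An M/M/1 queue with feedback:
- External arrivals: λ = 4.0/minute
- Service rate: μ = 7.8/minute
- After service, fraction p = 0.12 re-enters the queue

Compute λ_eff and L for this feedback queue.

Effective arrival rate: λ_eff = λ/(1-p) = 4.0/(1-0.12) = 4.0/0.88 = 4.54545
ρ = λ_eff/μ = 4.54545/7.8 = 0.58275
L = ρ/(1-ρ) = 0.58275/(1-0.58275) = 1.3966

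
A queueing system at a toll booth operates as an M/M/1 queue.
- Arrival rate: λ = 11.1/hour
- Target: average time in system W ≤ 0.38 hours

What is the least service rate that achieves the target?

For M/M/1: W = 1/(μ-λ)
Need W ≤ 0.38, so 1/(μ-λ) ≤ 0.38
μ - λ ≥ 1/0.38 = 2.6316
μ ≥ 11.1 + 2.6316 = 13.7316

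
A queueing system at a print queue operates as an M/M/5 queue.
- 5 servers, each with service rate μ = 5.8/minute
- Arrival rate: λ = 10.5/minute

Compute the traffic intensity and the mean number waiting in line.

Traffic intensity: ρ = λ/(cμ) = 10.5/(5×5.8) = 0.3621
Since ρ = 0.3621 < 1, system is stable.
Offered load a = λ/μ = cρ = 10.5/5.8 = 1.8103
P₀ = [ Σₙ₌₀^4 aⁿ/n! + a^5/(5!(1-ρ)) ]⁻¹
Σ = a^0/0! + a^1/1! + a^2/2! + a^3/3! + a^4/4! = 1.0000 + 1.8103 + 1.6387 + 0.9889 + 0.4475 = 5.8854
a^5/(5!(1-ρ)) = 19.4449/(120 × 0.6379) = 0.2540
P₀ = 1/(5.8854 + 0.2540) = 0.1629
Lq = P₀·a^5·ρ / (5!(1-ρ)²) = 0.1629 × 19.4449 × 0.3621 / (120 × 0.4070) = 0.02348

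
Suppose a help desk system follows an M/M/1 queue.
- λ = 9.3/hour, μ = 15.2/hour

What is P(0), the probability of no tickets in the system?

ρ = λ/μ = 9.3/15.2 = 0.6118
P(0) = 1 - ρ = 1 - 0.6118 = 0.3882
The server is idle 38.82% of the time.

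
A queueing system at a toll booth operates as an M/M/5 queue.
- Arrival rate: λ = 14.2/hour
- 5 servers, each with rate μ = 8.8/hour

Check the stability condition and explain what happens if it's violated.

Stability requires ρ = λ/(cμ) < 1
ρ = 14.2/(5 × 8.8) = 14.2/44.00 = 0.3227
Since 0.3227 < 1, the system is STABLE.
The servers are busy 32.27% of the time.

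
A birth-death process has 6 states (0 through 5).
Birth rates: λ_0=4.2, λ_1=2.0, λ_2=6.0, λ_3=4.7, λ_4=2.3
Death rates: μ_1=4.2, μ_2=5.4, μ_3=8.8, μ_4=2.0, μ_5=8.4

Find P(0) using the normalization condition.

Ratios P(n)/P(0) = (λ₀···λₙ₋₁)/(μ₁···μₙ):
P(1)/P(0) = (4.2)/(4.2) = 1.0000
P(2)/P(0) = (4.2×2.0)/(4.2×5.4) = 0.3704
P(3)/P(0) = (4.2×2.0×6.0)/(4.2×5.4×8.8) = 0.2525
P(4)/P(0) = (4.2×2.0×6.0×4.7)/(4.2×5.4×8.8×2.0) = 0.5934
P(5)/P(0) = (4.2×2.0×6.0×4.7×2.3)/(4.2×5.4×8.8×2.0×8.4) = 0.1625

Normalization: ∑ P(n) = 1
P(0) × (1.0000 + 1.0000 + 0.3704 + 0.2525 + 0.5934 + 0.1625) = 1
P(0) × 3.3788 = 1
P(0) = 1/3.3788 = 0.2960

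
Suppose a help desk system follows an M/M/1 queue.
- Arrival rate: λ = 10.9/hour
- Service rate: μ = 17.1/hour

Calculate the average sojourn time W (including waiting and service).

First, compute utilization: ρ = λ/μ = 10.9/17.1 = 0.6374
For M/M/1: W = 1/(μ-λ)
W = 1/(17.1-10.9) = 1/6.20
W = 0.1613 hours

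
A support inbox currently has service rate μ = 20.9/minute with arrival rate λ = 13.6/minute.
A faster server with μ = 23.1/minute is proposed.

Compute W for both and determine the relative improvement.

System 1: ρ₁ = 13.6/20.9 = 0.6507, W₁ = 1/(20.9-13.6) = 0.13699
System 2: ρ₂ = 13.6/23.1 = 0.5887, W₂ = 1/(23.1-13.6) = 0.10526
Improvement: (W₁-W₂)/W₁ = (0.13699-0.10526)/0.13699 = 23.16%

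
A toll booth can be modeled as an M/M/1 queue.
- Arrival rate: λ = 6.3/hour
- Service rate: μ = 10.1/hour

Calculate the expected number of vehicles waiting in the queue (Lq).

ρ = λ/μ = 6.3/10.1 = 0.6238
For M/M/1: Lq = λ²/(μ(μ-λ))
Lq = 39.69/(10.1 × 3.80)
Lq = 1.0341 vehicles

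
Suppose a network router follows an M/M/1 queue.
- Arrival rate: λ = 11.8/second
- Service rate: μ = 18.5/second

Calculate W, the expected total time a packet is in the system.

First, compute utilization: ρ = λ/μ = 11.8/18.5 = 0.6378
For M/M/1: W = 1/(μ-λ)
W = 1/(18.5-11.8) = 1/6.70
W = 0.1493 seconds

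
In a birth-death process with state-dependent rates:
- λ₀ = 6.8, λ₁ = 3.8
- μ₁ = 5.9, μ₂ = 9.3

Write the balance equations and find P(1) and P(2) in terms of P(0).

Balance equations:
State 0: λ₀P₀ = μ₁P₁ → P₁ = (λ₀/μ₁)P₀ = (6.8/5.9)P₀ = 1.1525P₀
State 1: P₂ = (λ₀λ₁)/(μ₁μ₂)P₀ = (6.8×3.8)/(5.9×9.3)P₀ = 0.4709P₀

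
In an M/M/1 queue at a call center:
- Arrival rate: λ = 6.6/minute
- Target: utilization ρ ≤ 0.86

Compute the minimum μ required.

ρ = λ/μ, so μ = λ/ρ
μ ≥ 6.6/0.86 = 7.6744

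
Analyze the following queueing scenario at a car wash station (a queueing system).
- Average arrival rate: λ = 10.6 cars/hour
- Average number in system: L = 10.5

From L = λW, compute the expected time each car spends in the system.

Little's Law: L = λW, so W = L/λ
W = 10.5/10.6 = 0.9906 hours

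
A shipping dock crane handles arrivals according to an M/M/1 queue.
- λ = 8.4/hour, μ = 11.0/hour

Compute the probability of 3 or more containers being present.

ρ = λ/μ = 8.4/11.0 = 0.76364
P(N ≥ n) = ρⁿ
P(N ≥ 3) = 0.76364^3
P(N ≥ 3) = 0.4453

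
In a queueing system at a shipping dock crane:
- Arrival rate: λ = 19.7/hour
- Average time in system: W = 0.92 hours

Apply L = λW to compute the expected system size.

Little's Law: L = λW
L = 19.7 × 0.92 = 18.1240 containers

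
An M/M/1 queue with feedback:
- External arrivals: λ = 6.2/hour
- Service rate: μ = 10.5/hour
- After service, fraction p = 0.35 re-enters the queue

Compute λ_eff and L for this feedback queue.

Effective arrival rate: λ_eff = λ/(1-p) = 6.2/(1-0.35) = 6.2/0.65 = 9.53846
ρ = λ_eff/μ = 9.53846/10.5 = 0.908425
L = ρ/(1-ρ) = 0.908425/(1-0.908425) = 9.9200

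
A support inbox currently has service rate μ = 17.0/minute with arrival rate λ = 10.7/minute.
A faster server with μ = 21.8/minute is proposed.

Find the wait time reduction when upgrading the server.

System 1: ρ₁ = 10.7/17.0 = 0.6294, W₁ = 1/(17.0-10.7) = 0.15873
System 2: ρ₂ = 10.7/21.8 = 0.4908, W₂ = 1/(21.8-10.7) = 0.090090
Improvement: (W₁-W₂)/W₁ = (0.15873-0.090090)/0.15873 = 43.24%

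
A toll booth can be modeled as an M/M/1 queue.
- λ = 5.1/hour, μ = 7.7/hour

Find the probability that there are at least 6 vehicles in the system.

ρ = λ/μ = 5.1/7.7 = 0.66234
P(N ≥ n) = ρⁿ
P(N ≥ 6) = 0.66234^6
P(N ≥ 6) = 0.08443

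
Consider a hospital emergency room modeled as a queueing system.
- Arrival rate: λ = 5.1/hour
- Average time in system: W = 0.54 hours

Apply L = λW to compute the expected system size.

Little's Law: L = λW
L = 5.1 × 0.54 = 2.7540 patients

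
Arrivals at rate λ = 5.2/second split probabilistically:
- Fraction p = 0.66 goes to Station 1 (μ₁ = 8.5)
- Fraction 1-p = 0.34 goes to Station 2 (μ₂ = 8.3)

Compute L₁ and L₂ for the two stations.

Effective rates: λ₁ = 5.2×0.66 = 3.432, λ₂ = 5.2×0.34 = 1.768
Station 1: ρ₁ = 3.432/8.5 = 0.40376, L₁ = ρ₁/(1-ρ₁) = 0.40376/(1-0.40376) = 0.6772
Station 2: ρ₂ = 1.768/8.3 = 0.21301, L₂ = ρ₂/(1-ρ₂) = 0.21301/(1-0.21301) = 0.2707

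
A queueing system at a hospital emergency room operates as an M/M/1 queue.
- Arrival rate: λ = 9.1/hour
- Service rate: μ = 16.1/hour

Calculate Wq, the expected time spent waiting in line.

First, compute utilization: ρ = λ/μ = 9.1/16.1 = 0.5652
For M/M/1: Wq = λ/(μ(μ-λ))
Wq = 9.1/(16.1 × (16.1-9.1))
Wq = 9.1/(16.1 × 7.00)
Wq = 0.08075 hours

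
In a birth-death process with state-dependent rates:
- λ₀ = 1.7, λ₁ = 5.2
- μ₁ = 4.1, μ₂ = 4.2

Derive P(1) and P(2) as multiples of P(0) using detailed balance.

Balance equations:
State 0: λ₀P₀ = μ₁P₁ → P₁ = (λ₀/μ₁)P₀ = (1.7/4.1)P₀ = 0.4146P₀
State 1: P₂ = (λ₀λ₁)/(μ₁μ₂)P₀ = (1.7×5.2)/(4.1×4.2)P₀ = 0.5134P₀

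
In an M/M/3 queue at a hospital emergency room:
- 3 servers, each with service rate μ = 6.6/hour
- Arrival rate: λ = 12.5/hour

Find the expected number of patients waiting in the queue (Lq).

Traffic intensity: ρ = λ/(cμ) = 12.5/(3×6.6) = 0.6313
Since ρ = 0.6313 < 1, system is stable.
Offered load a = λ/μ = cρ = 12.5/6.6 = 1.8939
P₀ = [ Σₙ₌₀^2 aⁿ/n! + a^3/(3!(1-ρ)) ]⁻¹
Σ = a^0/0! + a^1/1! + a^2/2! = 1.0000 + 1.8939 + 1.7935 = 4.6874
a^3/(3!(1-ρ)) = 6.7936/(6 × 0.36869) = 3.0711
P₀ = 1/(4.6874 + 3.0711) = 0.1289
Lq = P₀·a^3·ρ / (3!(1-ρ)²) = 0.12889 × 6.7936 × 0.63131 / (6 × 0.13593) = 0.6778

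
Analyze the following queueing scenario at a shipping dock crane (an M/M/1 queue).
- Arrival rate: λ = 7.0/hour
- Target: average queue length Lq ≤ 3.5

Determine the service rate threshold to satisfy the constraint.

For M/M/1: Lq = λ²/(μ(μ-λ))
Need Lq ≤ 3.5, i.e. μ(μ-λ) ≥ λ²/3.5
μ² - 7.0μ - 49.00/3.5 ≥ 0  →  μ² - 7.0μ - 14.0000 ≥ 0
Quadratic formula (positive root): μ = [λ + √(λ² + 4×14.0000)]/2
Discriminant: 49.00 + 4×14.0000 = 105.0000, √105.0000 = 10.2470
μ ≥ (7.0 + 10.2470)/2 = 8.6235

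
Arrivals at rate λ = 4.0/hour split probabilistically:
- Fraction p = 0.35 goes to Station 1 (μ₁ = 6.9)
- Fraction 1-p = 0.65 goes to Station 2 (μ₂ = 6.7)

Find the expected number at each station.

Effective rates: λ₁ = 4.0×0.35 = 1.4, λ₂ = 4.0×0.65 = 2.6
Station 1: ρ₁ = 1.4/6.9 = 0.2029, L₁ = ρ₁/(1-ρ₁) = 0.2029/(1-0.2029) = 0.2545
Station 2: ρ₂ = 2.6/6.7 = 0.38806, L₂ = ρ₂/(1-ρ₂) = 0.38806/(1-0.38806) = 0.6341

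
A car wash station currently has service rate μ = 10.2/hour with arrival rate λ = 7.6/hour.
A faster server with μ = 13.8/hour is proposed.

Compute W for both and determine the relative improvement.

System 1: ρ₁ = 7.6/10.2 = 0.7451, W₁ = 1/(10.2-7.6) = 0.3846
System 2: ρ₂ = 7.6/13.8 = 0.5507, W₂ = 1/(13.8-7.6) = 0.1613
Improvement: (W₁-W₂)/W₁ = (0.3846-0.1613)/0.3846 = 58.06%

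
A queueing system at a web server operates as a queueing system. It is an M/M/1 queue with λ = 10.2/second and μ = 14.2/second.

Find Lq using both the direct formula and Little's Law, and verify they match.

Method 1 (direct): Lq = λ²/(μ(μ-λ)) = 104.04/(14.2 × 4.00) = 1.8317

Method 2 (Little's Law):
W = 1/(μ-λ) = 1/4.00 = 0.2500
Wq = W - 1/μ = 0.2500 - 0.07042 = 0.17958
Lq = λWq = 10.2 × 0.17958 = 1.8317 ✔ (matches Method 1)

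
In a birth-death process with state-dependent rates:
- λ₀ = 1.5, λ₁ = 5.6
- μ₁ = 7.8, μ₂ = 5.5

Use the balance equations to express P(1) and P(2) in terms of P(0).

Balance equations:
State 0: λ₀P₀ = μ₁P₁ → P₁ = (λ₀/μ₁)P₀ = (1.5/7.8)P₀ = 0.1923P₀
State 1: P₂ = (λ₀λ₁)/(μ₁μ₂)P₀ = (1.5×5.6)/(7.8×5.5)P₀ = 0.1958P₀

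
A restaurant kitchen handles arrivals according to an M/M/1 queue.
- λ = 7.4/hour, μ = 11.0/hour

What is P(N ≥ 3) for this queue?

ρ = λ/μ = 7.4/11.0 = 0.67273
P(N ≥ n) = ρⁿ
P(N ≥ 3) = 0.67273^3
P(N ≥ 3) = 0.3045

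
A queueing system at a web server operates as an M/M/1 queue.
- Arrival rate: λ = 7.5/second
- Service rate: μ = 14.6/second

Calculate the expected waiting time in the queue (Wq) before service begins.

First, compute utilization: ρ = λ/μ = 7.5/14.6 = 0.5137
For M/M/1: Wq = λ/(μ(μ-λ))
Wq = 7.5/(14.6 × (14.6-7.5))
Wq = 7.5/(14.6 × 7.10)
Wq = 0.07235 seconds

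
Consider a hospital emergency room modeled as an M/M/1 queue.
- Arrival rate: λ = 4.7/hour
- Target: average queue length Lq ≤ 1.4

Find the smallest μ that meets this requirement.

For M/M/1: Lq = λ²/(μ(μ-λ))
Need Lq ≤ 1.4, i.e. μ(μ-λ) ≥ λ²/1.4
μ² - 4.7μ - 22.09/1.4 ≥ 0  →  μ² - 4.7μ - 15.77857 ≥ 0
Quadratic formula (positive root): μ = [λ + √(λ² + 4×15.77857)]/2
Discriminant: 22.09 + 4×15.77857 = 85.2043, √85.2043 = 9.2306
μ ≥ (4.7 + 9.2306)/2 = 6.9653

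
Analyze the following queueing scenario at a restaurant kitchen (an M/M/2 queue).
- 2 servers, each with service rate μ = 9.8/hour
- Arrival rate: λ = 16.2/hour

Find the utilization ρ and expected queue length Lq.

Traffic intensity: ρ = λ/(cμ) = 16.2/(2×9.8) = 0.8265
Since ρ = 0.8265 < 1, system is stable.
Offered load a = λ/μ = cρ = 16.2/9.8 = 1.6531
P₀ = [ Σₙ₌₀^1 aⁿ/n! + a^2/(2!(1-ρ)) ]⁻¹
Σ = a^0/0! + a^1/1! = 1.0000 + 1.6531 = 2.6531
a^2/(2!(1-ρ)) = 2.73261/(2 × 0.173469) = 7.8764
P₀ = 1/(2.6531 + 7.8764) = 0.09497
Lq = P₀·a^2·ρ / (2!(1-ρ)²) = 0.0949721 × 2.73261 × 0.826531 / (2 × 0.0300916) = 3.5642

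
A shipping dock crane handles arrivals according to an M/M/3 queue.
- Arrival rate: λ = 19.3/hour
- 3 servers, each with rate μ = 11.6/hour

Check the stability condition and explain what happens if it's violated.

Stability requires ρ = λ/(cμ) < 1
ρ = 19.3/(3 × 11.6) = 19.3/34.80 = 0.5546
Since 0.5546 < 1, the system is STABLE.
The servers are busy 55.46% of the time.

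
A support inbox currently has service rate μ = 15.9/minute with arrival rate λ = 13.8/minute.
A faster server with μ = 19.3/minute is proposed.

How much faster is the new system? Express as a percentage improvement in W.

System 1: ρ₁ = 13.8/15.9 = 0.8679, W₁ = 1/(15.9-13.8) = 0.4762
System 2: ρ₂ = 13.8/19.3 = 0.7150, W₂ = 1/(19.3-13.8) = 0.1818
Improvement: (W₁-W₂)/W₁ = (0.4762-0.1818)/0.4762 = 61.82%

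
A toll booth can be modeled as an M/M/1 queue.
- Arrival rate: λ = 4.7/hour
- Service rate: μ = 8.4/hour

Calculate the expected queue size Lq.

ρ = λ/μ = 4.7/8.4 = 0.5595
For M/M/1: Lq = λ²/(μ(μ-λ))
Lq = 22.09/(8.4 × 3.70)
Lq = 0.7107 vehicles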